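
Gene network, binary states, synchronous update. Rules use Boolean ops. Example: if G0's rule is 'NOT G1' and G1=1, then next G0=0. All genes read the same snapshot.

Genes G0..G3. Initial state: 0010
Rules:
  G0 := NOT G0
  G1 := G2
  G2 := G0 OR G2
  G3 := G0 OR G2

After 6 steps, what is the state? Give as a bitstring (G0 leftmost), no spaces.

Step 1: G0=NOT G0=NOT 0=1 G1=G2=1 G2=G0|G2=0|1=1 G3=G0|G2=0|1=1 -> 1111
Step 2: G0=NOT G0=NOT 1=0 G1=G2=1 G2=G0|G2=1|1=1 G3=G0|G2=1|1=1 -> 0111
Step 3: G0=NOT G0=NOT 0=1 G1=G2=1 G2=G0|G2=0|1=1 G3=G0|G2=0|1=1 -> 1111
Step 4: G0=NOT G0=NOT 1=0 G1=G2=1 G2=G0|G2=1|1=1 G3=G0|G2=1|1=1 -> 0111
Step 5: G0=NOT G0=NOT 0=1 G1=G2=1 G2=G0|G2=0|1=1 G3=G0|G2=0|1=1 -> 1111
Step 6: G0=NOT G0=NOT 1=0 G1=G2=1 G2=G0|G2=1|1=1 G3=G0|G2=1|1=1 -> 0111

0111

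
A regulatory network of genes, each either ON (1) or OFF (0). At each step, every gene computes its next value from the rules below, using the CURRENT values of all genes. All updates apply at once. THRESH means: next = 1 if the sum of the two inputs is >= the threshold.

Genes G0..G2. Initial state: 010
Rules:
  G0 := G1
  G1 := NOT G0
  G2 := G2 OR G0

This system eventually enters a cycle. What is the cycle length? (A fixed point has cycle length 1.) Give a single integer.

Answer: 4

Derivation:
Step 0: 010
Step 1: G0=G1=1 G1=NOT G0=NOT 0=1 G2=G2|G0=0|0=0 -> 110
Step 2: G0=G1=1 G1=NOT G0=NOT 1=0 G2=G2|G0=0|1=1 -> 101
Step 3: G0=G1=0 G1=NOT G0=NOT 1=0 G2=G2|G0=1|1=1 -> 001
Step 4: G0=G1=0 G1=NOT G0=NOT 0=1 G2=G2|G0=1|0=1 -> 011
Step 5: G0=G1=1 G1=NOT G0=NOT 0=1 G2=G2|G0=1|0=1 -> 111
Step 6: G0=G1=1 G1=NOT G0=NOT 1=0 G2=G2|G0=1|1=1 -> 101
State from step 6 equals state from step 2 -> cycle length 4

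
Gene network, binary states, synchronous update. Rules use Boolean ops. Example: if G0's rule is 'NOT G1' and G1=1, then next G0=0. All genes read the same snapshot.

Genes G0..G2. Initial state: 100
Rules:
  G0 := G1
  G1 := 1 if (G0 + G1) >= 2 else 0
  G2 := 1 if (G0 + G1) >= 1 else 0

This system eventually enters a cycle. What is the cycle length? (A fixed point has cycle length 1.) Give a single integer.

Answer: 1

Derivation:
Step 0: 100
Step 1: G0=G1=0 G1=(1+0>=2)=0 G2=(1+0>=1)=1 -> 001
Step 2: G0=G1=0 G1=(0+0>=2)=0 G2=(0+0>=1)=0 -> 000
Step 3: G0=G1=0 G1=(0+0>=2)=0 G2=(0+0>=1)=0 -> 000
State from step 3 equals state from step 2 -> cycle length 1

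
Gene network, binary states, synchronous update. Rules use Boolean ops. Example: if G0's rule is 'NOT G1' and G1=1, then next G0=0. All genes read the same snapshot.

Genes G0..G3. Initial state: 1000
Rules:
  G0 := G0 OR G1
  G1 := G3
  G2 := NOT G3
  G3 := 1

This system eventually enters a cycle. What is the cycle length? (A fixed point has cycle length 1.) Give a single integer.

Step 0: 1000
Step 1: G0=G0|G1=1|0=1 G1=G3=0 G2=NOT G3=NOT 0=1 G3=1(const) -> 1011
Step 2: G0=G0|G1=1|0=1 G1=G3=1 G2=NOT G3=NOT 1=0 G3=1(const) -> 1101
Step 3: G0=G0|G1=1|1=1 G1=G3=1 G2=NOT G3=NOT 1=0 G3=1(const) -> 1101
State from step 3 equals state from step 2 -> cycle length 1

Answer: 1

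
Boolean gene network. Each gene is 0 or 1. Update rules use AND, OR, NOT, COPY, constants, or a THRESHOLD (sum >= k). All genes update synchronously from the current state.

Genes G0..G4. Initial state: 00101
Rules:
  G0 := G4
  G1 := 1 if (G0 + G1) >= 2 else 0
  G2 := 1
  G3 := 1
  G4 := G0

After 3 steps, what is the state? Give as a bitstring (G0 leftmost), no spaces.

Step 1: G0=G4=1 G1=(0+0>=2)=0 G2=1(const) G3=1(const) G4=G0=0 -> 10110
Step 2: G0=G4=0 G1=(1+0>=2)=0 G2=1(const) G3=1(const) G4=G0=1 -> 00111
Step 3: G0=G4=1 G1=(0+0>=2)=0 G2=1(const) G3=1(const) G4=G0=0 -> 10110

10110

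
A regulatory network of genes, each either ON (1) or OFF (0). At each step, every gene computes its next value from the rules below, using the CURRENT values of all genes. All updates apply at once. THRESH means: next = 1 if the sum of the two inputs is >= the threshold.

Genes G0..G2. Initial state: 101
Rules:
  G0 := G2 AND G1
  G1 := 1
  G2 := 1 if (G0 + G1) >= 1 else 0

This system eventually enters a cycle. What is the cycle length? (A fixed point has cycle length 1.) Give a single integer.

Step 0: 101
Step 1: G0=G2&G1=1&0=0 G1=1(const) G2=(1+0>=1)=1 -> 011
Step 2: G0=G2&G1=1&1=1 G1=1(const) G2=(0+1>=1)=1 -> 111
Step 3: G0=G2&G1=1&1=1 G1=1(const) G2=(1+1>=1)=1 -> 111
State from step 3 equals state from step 2 -> cycle length 1

Answer: 1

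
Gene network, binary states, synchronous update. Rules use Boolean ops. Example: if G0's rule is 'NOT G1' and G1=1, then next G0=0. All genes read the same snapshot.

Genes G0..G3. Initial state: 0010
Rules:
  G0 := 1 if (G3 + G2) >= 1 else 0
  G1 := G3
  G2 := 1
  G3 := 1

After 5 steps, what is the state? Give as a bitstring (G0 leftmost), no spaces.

Step 1: G0=(0+1>=1)=1 G1=G3=0 G2=1(const) G3=1(const) -> 1011
Step 2: G0=(1+1>=1)=1 G1=G3=1 G2=1(const) G3=1(const) -> 1111
Step 3: G0=(1+1>=1)=1 G1=G3=1 G2=1(const) G3=1(const) -> 1111
Step 4: G0=(1+1>=1)=1 G1=G3=1 G2=1(const) G3=1(const) -> 1111
Step 5: G0=(1+1>=1)=1 G1=G3=1 G2=1(const) G3=1(const) -> 1111

1111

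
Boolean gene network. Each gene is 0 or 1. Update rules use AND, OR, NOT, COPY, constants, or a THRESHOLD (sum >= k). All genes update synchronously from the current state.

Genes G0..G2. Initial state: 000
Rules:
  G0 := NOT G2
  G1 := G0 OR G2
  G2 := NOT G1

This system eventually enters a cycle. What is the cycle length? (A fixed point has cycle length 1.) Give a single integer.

Step 0: 000
Step 1: G0=NOT G2=NOT 0=1 G1=G0|G2=0|0=0 G2=NOT G1=NOT 0=1 -> 101
Step 2: G0=NOT G2=NOT 1=0 G1=G0|G2=1|1=1 G2=NOT G1=NOT 0=1 -> 011
Step 3: G0=NOT G2=NOT 1=0 G1=G0|G2=0|1=1 G2=NOT G1=NOT 1=0 -> 010
Step 4: G0=NOT G2=NOT 0=1 G1=G0|G2=0|0=0 G2=NOT G1=NOT 1=0 -> 100
Step 5: G0=NOT G2=NOT 0=1 G1=G0|G2=1|0=1 G2=NOT G1=NOT 0=1 -> 111
Step 6: G0=NOT G2=NOT 1=0 G1=G0|G2=1|1=1 G2=NOT G1=NOT 1=0 -> 010
State from step 6 equals state from step 3 -> cycle length 3

Answer: 3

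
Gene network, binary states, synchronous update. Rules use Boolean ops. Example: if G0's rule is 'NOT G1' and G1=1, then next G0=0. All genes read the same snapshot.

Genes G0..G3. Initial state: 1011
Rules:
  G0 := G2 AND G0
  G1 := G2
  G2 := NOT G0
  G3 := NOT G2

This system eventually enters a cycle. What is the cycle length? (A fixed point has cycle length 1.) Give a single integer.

Answer: 1

Derivation:
Step 0: 1011
Step 1: G0=G2&G0=1&1=1 G1=G2=1 G2=NOT G0=NOT 1=0 G3=NOT G2=NOT 1=0 -> 1100
Step 2: G0=G2&G0=0&1=0 G1=G2=0 G2=NOT G0=NOT 1=0 G3=NOT G2=NOT 0=1 -> 0001
Step 3: G0=G2&G0=0&0=0 G1=G2=0 G2=NOT G0=NOT 0=1 G3=NOT G2=NOT 0=1 -> 0011
Step 4: G0=G2&G0=1&0=0 G1=G2=1 G2=NOT G0=NOT 0=1 G3=NOT G2=NOT 1=0 -> 0110
Step 5: G0=G2&G0=1&0=0 G1=G2=1 G2=NOT G0=NOT 0=1 G3=NOT G2=NOT 1=0 -> 0110
State from step 5 equals state from step 4 -> cycle length 1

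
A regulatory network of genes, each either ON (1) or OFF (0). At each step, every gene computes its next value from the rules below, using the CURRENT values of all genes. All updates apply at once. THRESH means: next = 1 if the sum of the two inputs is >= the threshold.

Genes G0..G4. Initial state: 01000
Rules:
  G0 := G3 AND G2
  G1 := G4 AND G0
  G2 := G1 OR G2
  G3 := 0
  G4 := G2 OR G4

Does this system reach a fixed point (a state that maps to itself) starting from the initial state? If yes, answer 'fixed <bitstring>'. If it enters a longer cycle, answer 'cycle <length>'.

Step 0: 01000
Step 1: G0=G3&G2=0&0=0 G1=G4&G0=0&0=0 G2=G1|G2=1|0=1 G3=0(const) G4=G2|G4=0|0=0 -> 00100
Step 2: G0=G3&G2=0&1=0 G1=G4&G0=0&0=0 G2=G1|G2=0|1=1 G3=0(const) G4=G2|G4=1|0=1 -> 00101
Step 3: G0=G3&G2=0&1=0 G1=G4&G0=1&0=0 G2=G1|G2=0|1=1 G3=0(const) G4=G2|G4=1|1=1 -> 00101
Fixed point reached at step 2: 00101

Answer: fixed 00101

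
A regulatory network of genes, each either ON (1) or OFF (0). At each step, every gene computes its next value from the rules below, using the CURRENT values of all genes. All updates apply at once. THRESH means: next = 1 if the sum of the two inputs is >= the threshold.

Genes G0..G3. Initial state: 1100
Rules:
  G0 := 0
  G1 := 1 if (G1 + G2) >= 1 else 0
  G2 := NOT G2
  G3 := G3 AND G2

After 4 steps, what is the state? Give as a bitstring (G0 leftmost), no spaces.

Step 1: G0=0(const) G1=(1+0>=1)=1 G2=NOT G2=NOT 0=1 G3=G3&G2=0&0=0 -> 0110
Step 2: G0=0(const) G1=(1+1>=1)=1 G2=NOT G2=NOT 1=0 G3=G3&G2=0&1=0 -> 0100
Step 3: G0=0(const) G1=(1+0>=1)=1 G2=NOT G2=NOT 0=1 G3=G3&G2=0&0=0 -> 0110
Step 4: G0=0(const) G1=(1+1>=1)=1 G2=NOT G2=NOT 1=0 G3=G3&G2=0&1=0 -> 0100

0100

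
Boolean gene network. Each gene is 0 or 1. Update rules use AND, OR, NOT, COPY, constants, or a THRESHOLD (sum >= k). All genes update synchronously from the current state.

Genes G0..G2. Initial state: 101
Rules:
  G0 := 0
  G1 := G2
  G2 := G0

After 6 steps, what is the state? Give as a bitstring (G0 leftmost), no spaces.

Step 1: G0=0(const) G1=G2=1 G2=G0=1 -> 011
Step 2: G0=0(const) G1=G2=1 G2=G0=0 -> 010
Step 3: G0=0(const) G1=G2=0 G2=G0=0 -> 000
Step 4: G0=0(const) G1=G2=0 G2=G0=0 -> 000
Step 5: G0=0(const) G1=G2=0 G2=G0=0 -> 000
Step 6: G0=0(const) G1=G2=0 G2=G0=0 -> 000

000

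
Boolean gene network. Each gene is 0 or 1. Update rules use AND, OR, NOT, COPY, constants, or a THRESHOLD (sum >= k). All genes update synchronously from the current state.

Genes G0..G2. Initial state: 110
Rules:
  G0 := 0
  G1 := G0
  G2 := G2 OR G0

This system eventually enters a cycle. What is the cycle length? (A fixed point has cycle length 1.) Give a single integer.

Answer: 1

Derivation:
Step 0: 110
Step 1: G0=0(const) G1=G0=1 G2=G2|G0=0|1=1 -> 011
Step 2: G0=0(const) G1=G0=0 G2=G2|G0=1|0=1 -> 001
Step 3: G0=0(const) G1=G0=0 G2=G2|G0=1|0=1 -> 001
State from step 3 equals state from step 2 -> cycle length 1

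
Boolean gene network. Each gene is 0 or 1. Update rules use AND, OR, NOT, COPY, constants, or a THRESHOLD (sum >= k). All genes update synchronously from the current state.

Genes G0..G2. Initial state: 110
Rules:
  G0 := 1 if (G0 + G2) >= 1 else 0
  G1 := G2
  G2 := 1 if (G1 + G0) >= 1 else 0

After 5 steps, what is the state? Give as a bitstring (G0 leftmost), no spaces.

Step 1: G0=(1+0>=1)=1 G1=G2=0 G2=(1+1>=1)=1 -> 101
Step 2: G0=(1+1>=1)=1 G1=G2=1 G2=(0+1>=1)=1 -> 111
Step 3: G0=(1+1>=1)=1 G1=G2=1 G2=(1+1>=1)=1 -> 111
Step 4: G0=(1+1>=1)=1 G1=G2=1 G2=(1+1>=1)=1 -> 111
Step 5: G0=(1+1>=1)=1 G1=G2=1 G2=(1+1>=1)=1 -> 111

111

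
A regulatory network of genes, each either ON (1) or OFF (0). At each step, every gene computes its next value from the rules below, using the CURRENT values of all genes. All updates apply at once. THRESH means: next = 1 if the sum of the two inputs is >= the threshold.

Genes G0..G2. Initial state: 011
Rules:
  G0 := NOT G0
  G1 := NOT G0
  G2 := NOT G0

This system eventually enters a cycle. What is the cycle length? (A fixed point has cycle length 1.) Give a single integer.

Step 0: 011
Step 1: G0=NOT G0=NOT 0=1 G1=NOT G0=NOT 0=1 G2=NOT G0=NOT 0=1 -> 111
Step 2: G0=NOT G0=NOT 1=0 G1=NOT G0=NOT 1=0 G2=NOT G0=NOT 1=0 -> 000
Step 3: G0=NOT G0=NOT 0=1 G1=NOT G0=NOT 0=1 G2=NOT G0=NOT 0=1 -> 111
State from step 3 equals state from step 1 -> cycle length 2

Answer: 2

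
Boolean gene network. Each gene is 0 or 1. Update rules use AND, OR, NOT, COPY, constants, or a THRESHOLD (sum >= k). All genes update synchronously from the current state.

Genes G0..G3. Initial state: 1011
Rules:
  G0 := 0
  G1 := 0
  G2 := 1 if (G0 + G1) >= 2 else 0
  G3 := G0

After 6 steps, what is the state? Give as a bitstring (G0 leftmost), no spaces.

Step 1: G0=0(const) G1=0(const) G2=(1+0>=2)=0 G3=G0=1 -> 0001
Step 2: G0=0(const) G1=0(const) G2=(0+0>=2)=0 G3=G0=0 -> 0000
Step 3: G0=0(const) G1=0(const) G2=(0+0>=2)=0 G3=G0=0 -> 0000
Step 4: G0=0(const) G1=0(const) G2=(0+0>=2)=0 G3=G0=0 -> 0000
Step 5: G0=0(const) G1=0(const) G2=(0+0>=2)=0 G3=G0=0 -> 0000
Step 6: G0=0(const) G1=0(const) G2=(0+0>=2)=0 G3=G0=0 -> 0000

0000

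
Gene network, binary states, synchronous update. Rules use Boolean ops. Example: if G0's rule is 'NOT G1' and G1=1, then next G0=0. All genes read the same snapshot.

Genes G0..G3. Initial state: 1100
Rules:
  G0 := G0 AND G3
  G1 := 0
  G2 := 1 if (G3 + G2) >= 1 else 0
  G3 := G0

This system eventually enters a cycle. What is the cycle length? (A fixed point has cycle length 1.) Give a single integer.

Answer: 1

Derivation:
Step 0: 1100
Step 1: G0=G0&G3=1&0=0 G1=0(const) G2=(0+0>=1)=0 G3=G0=1 -> 0001
Step 2: G0=G0&G3=0&1=0 G1=0(const) G2=(1+0>=1)=1 G3=G0=0 -> 0010
Step 3: G0=G0&G3=0&0=0 G1=0(const) G2=(0+1>=1)=1 G3=G0=0 -> 0010
State from step 3 equals state from step 2 -> cycle length 1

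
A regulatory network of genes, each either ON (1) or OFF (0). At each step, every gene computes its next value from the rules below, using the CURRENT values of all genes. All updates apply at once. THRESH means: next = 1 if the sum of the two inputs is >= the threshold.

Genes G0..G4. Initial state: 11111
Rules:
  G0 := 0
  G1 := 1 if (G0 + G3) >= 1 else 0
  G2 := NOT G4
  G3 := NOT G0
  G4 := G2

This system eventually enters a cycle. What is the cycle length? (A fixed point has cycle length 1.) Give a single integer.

Step 0: 11111
Step 1: G0=0(const) G1=(1+1>=1)=1 G2=NOT G4=NOT 1=0 G3=NOT G0=NOT 1=0 G4=G2=1 -> 01001
Step 2: G0=0(const) G1=(0+0>=1)=0 G2=NOT G4=NOT 1=0 G3=NOT G0=NOT 0=1 G4=G2=0 -> 00010
Step 3: G0=0(const) G1=(0+1>=1)=1 G2=NOT G4=NOT 0=1 G3=NOT G0=NOT 0=1 G4=G2=0 -> 01110
Step 4: G0=0(const) G1=(0+1>=1)=1 G2=NOT G4=NOT 0=1 G3=NOT G0=NOT 0=1 G4=G2=1 -> 01111
Step 5: G0=0(const) G1=(0+1>=1)=1 G2=NOT G4=NOT 1=0 G3=NOT G0=NOT 0=1 G4=G2=1 -> 01011
Step 6: G0=0(const) G1=(0+1>=1)=1 G2=NOT G4=NOT 1=0 G3=NOT G0=NOT 0=1 G4=G2=0 -> 01010
Step 7: G0=0(const) G1=(0+1>=1)=1 G2=NOT G4=NOT 0=1 G3=NOT G0=NOT 0=1 G4=G2=0 -> 01110
State from step 7 equals state from step 3 -> cycle length 4

Answer: 4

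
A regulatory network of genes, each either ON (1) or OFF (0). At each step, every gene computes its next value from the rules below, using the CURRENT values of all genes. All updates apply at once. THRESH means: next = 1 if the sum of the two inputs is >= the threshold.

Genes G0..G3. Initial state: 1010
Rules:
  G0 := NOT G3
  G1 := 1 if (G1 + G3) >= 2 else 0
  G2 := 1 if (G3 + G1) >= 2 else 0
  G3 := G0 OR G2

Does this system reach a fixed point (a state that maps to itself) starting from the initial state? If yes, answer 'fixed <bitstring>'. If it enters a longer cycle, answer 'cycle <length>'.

Answer: cycle 4

Derivation:
Step 0: 1010
Step 1: G0=NOT G3=NOT 0=1 G1=(0+0>=2)=0 G2=(0+0>=2)=0 G3=G0|G2=1|1=1 -> 1001
Step 2: G0=NOT G3=NOT 1=0 G1=(0+1>=2)=0 G2=(1+0>=2)=0 G3=G0|G2=1|0=1 -> 0001
Step 3: G0=NOT G3=NOT 1=0 G1=(0+1>=2)=0 G2=(1+0>=2)=0 G3=G0|G2=0|0=0 -> 0000
Step 4: G0=NOT G3=NOT 0=1 G1=(0+0>=2)=0 G2=(0+0>=2)=0 G3=G0|G2=0|0=0 -> 1000
Step 5: G0=NOT G3=NOT 0=1 G1=(0+0>=2)=0 G2=(0+0>=2)=0 G3=G0|G2=1|0=1 -> 1001
Cycle of length 4 starting at step 1 -> no fixed point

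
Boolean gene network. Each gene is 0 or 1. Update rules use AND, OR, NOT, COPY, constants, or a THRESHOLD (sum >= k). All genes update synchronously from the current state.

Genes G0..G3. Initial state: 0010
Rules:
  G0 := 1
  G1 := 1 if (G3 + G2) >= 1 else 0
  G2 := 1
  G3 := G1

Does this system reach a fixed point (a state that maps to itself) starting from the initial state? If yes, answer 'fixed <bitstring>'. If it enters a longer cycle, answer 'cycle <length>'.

Answer: fixed 1111

Derivation:
Step 0: 0010
Step 1: G0=1(const) G1=(0+1>=1)=1 G2=1(const) G3=G1=0 -> 1110
Step 2: G0=1(const) G1=(0+1>=1)=1 G2=1(const) G3=G1=1 -> 1111
Step 3: G0=1(const) G1=(1+1>=1)=1 G2=1(const) G3=G1=1 -> 1111
Fixed point reached at step 2: 1111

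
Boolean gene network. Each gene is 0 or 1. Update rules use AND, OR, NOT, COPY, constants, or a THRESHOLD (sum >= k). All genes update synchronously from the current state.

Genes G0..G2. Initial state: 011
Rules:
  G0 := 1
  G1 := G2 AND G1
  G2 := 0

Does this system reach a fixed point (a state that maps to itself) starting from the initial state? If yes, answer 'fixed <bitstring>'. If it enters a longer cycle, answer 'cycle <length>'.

Step 0: 011
Step 1: G0=1(const) G1=G2&G1=1&1=1 G2=0(const) -> 110
Step 2: G0=1(const) G1=G2&G1=0&1=0 G2=0(const) -> 100
Step 3: G0=1(const) G1=G2&G1=0&0=0 G2=0(const) -> 100
Fixed point reached at step 2: 100

Answer: fixed 100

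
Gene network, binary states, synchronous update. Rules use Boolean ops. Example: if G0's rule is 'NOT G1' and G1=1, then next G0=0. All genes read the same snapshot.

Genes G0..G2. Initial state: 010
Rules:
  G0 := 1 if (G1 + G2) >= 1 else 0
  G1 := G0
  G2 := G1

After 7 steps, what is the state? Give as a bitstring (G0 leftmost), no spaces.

Step 1: G0=(1+0>=1)=1 G1=G0=0 G2=G1=1 -> 101
Step 2: G0=(0+1>=1)=1 G1=G0=1 G2=G1=0 -> 110
Step 3: G0=(1+0>=1)=1 G1=G0=1 G2=G1=1 -> 111
Step 4: G0=(1+1>=1)=1 G1=G0=1 G2=G1=1 -> 111
Step 5: G0=(1+1>=1)=1 G1=G0=1 G2=G1=1 -> 111
Step 6: G0=(1+1>=1)=1 G1=G0=1 G2=G1=1 -> 111
Step 7: G0=(1+1>=1)=1 G1=G0=1 G2=G1=1 -> 111

111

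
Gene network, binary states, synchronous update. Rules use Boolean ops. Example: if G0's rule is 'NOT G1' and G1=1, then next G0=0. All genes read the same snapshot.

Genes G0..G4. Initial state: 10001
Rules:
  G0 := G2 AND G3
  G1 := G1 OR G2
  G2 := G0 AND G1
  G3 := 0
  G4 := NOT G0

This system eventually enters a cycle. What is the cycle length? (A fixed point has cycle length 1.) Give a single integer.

Answer: 1

Derivation:
Step 0: 10001
Step 1: G0=G2&G3=0&0=0 G1=G1|G2=0|0=0 G2=G0&G1=1&0=0 G3=0(const) G4=NOT G0=NOT 1=0 -> 00000
Step 2: G0=G2&G3=0&0=0 G1=G1|G2=0|0=0 G2=G0&G1=0&0=0 G3=0(const) G4=NOT G0=NOT 0=1 -> 00001
Step 3: G0=G2&G3=0&0=0 G1=G1|G2=0|0=0 G2=G0&G1=0&0=0 G3=0(const) G4=NOT G0=NOT 0=1 -> 00001
State from step 3 equals state from step 2 -> cycle length 1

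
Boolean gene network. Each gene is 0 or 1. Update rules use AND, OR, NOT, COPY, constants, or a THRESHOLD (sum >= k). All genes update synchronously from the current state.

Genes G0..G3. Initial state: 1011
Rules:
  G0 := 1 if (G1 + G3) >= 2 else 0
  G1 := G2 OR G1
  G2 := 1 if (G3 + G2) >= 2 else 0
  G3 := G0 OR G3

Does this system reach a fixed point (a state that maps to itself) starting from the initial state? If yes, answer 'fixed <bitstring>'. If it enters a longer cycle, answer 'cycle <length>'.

Answer: fixed 1111

Derivation:
Step 0: 1011
Step 1: G0=(0+1>=2)=0 G1=G2|G1=1|0=1 G2=(1+1>=2)=1 G3=G0|G3=1|1=1 -> 0111
Step 2: G0=(1+1>=2)=1 G1=G2|G1=1|1=1 G2=(1+1>=2)=1 G3=G0|G3=0|1=1 -> 1111
Step 3: G0=(1+1>=2)=1 G1=G2|G1=1|1=1 G2=(1+1>=2)=1 G3=G0|G3=1|1=1 -> 1111
Fixed point reached at step 2: 1111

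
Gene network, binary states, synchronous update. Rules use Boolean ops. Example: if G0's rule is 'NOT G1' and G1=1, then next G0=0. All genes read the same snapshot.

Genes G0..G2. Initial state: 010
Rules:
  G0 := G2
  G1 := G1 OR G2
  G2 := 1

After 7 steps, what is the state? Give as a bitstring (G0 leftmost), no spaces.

Step 1: G0=G2=0 G1=G1|G2=1|0=1 G2=1(const) -> 011
Step 2: G0=G2=1 G1=G1|G2=1|1=1 G2=1(const) -> 111
Step 3: G0=G2=1 G1=G1|G2=1|1=1 G2=1(const) -> 111
Step 4: G0=G2=1 G1=G1|G2=1|1=1 G2=1(const) -> 111
Step 5: G0=G2=1 G1=G1|G2=1|1=1 G2=1(const) -> 111
Step 6: G0=G2=1 G1=G1|G2=1|1=1 G2=1(const) -> 111
Step 7: G0=G2=1 G1=G1|G2=1|1=1 G2=1(const) -> 111

111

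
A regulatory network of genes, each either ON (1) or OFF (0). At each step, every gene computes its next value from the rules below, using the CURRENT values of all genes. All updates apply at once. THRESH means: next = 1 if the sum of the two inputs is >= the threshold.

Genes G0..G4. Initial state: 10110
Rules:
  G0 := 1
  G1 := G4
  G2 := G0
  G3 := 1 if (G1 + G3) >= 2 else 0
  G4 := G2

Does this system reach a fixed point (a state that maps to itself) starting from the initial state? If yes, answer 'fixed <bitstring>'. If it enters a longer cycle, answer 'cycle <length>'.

Step 0: 10110
Step 1: G0=1(const) G1=G4=0 G2=G0=1 G3=(0+1>=2)=0 G4=G2=1 -> 10101
Step 2: G0=1(const) G1=G4=1 G2=G0=1 G3=(0+0>=2)=0 G4=G2=1 -> 11101
Step 3: G0=1(const) G1=G4=1 G2=G0=1 G3=(1+0>=2)=0 G4=G2=1 -> 11101
Fixed point reached at step 2: 11101

Answer: fixed 11101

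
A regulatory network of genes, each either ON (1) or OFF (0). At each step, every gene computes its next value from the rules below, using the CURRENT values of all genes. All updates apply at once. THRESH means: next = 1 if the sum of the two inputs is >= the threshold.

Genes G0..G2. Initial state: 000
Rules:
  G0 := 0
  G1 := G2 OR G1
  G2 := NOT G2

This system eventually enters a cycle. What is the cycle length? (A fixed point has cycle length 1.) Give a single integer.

Answer: 2

Derivation:
Step 0: 000
Step 1: G0=0(const) G1=G2|G1=0|0=0 G2=NOT G2=NOT 0=1 -> 001
Step 2: G0=0(const) G1=G2|G1=1|0=1 G2=NOT G2=NOT 1=0 -> 010
Step 3: G0=0(const) G1=G2|G1=0|1=1 G2=NOT G2=NOT 0=1 -> 011
Step 4: G0=0(const) G1=G2|G1=1|1=1 G2=NOT G2=NOT 1=0 -> 010
State from step 4 equals state from step 2 -> cycle length 2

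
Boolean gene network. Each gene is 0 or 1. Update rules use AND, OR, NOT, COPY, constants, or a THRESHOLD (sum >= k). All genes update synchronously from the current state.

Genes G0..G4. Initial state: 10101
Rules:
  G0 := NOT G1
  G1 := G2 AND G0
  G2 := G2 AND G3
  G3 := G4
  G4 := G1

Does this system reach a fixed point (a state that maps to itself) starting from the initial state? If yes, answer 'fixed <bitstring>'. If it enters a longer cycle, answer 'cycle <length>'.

Step 0: 10101
Step 1: G0=NOT G1=NOT 0=1 G1=G2&G0=1&1=1 G2=G2&G3=1&0=0 G3=G4=1 G4=G1=0 -> 11010
Step 2: G0=NOT G1=NOT 1=0 G1=G2&G0=0&1=0 G2=G2&G3=0&1=0 G3=G4=0 G4=G1=1 -> 00001
Step 3: G0=NOT G1=NOT 0=1 G1=G2&G0=0&0=0 G2=G2&G3=0&0=0 G3=G4=1 G4=G1=0 -> 10010
Step 4: G0=NOT G1=NOT 0=1 G1=G2&G0=0&1=0 G2=G2&G3=0&1=0 G3=G4=0 G4=G1=0 -> 10000
Step 5: G0=NOT G1=NOT 0=1 G1=G2&G0=0&1=0 G2=G2&G3=0&0=0 G3=G4=0 G4=G1=0 -> 10000
Fixed point reached at step 4: 10000

Answer: fixed 10000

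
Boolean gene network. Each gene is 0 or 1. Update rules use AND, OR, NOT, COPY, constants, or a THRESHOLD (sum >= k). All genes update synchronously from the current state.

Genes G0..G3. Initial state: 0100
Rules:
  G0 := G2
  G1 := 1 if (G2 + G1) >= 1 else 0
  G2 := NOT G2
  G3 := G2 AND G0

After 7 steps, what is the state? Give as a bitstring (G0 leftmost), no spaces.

Step 1: G0=G2=0 G1=(0+1>=1)=1 G2=NOT G2=NOT 0=1 G3=G2&G0=0&0=0 -> 0110
Step 2: G0=G2=1 G1=(1+1>=1)=1 G2=NOT G2=NOT 1=0 G3=G2&G0=1&0=0 -> 1100
Step 3: G0=G2=0 G1=(0+1>=1)=1 G2=NOT G2=NOT 0=1 G3=G2&G0=0&1=0 -> 0110
Step 4: G0=G2=1 G1=(1+1>=1)=1 G2=NOT G2=NOT 1=0 G3=G2&G0=1&0=0 -> 1100
Step 5: G0=G2=0 G1=(0+1>=1)=1 G2=NOT G2=NOT 0=1 G3=G2&G0=0&1=0 -> 0110
Step 6: G0=G2=1 G1=(1+1>=1)=1 G2=NOT G2=NOT 1=0 G3=G2&G0=1&0=0 -> 1100
Step 7: G0=G2=0 G1=(0+1>=1)=1 G2=NOT G2=NOT 0=1 G3=G2&G0=0&1=0 -> 0110

0110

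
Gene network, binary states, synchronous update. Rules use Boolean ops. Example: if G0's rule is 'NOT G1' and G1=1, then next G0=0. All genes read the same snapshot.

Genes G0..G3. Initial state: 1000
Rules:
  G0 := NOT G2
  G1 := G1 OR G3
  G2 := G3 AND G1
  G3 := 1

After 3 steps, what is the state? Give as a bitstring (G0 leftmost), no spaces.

Step 1: G0=NOT G2=NOT 0=1 G1=G1|G3=0|0=0 G2=G3&G1=0&0=0 G3=1(const) -> 1001
Step 2: G0=NOT G2=NOT 0=1 G1=G1|G3=0|1=1 G2=G3&G1=1&0=0 G3=1(const) -> 1101
Step 3: G0=NOT G2=NOT 0=1 G1=G1|G3=1|1=1 G2=G3&G1=1&1=1 G3=1(const) -> 1111

1111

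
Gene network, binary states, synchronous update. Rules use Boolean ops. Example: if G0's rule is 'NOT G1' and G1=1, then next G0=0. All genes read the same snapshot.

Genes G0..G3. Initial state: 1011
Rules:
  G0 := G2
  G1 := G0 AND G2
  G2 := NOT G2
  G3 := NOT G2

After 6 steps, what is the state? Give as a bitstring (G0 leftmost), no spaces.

Step 1: G0=G2=1 G1=G0&G2=1&1=1 G2=NOT G2=NOT 1=0 G3=NOT G2=NOT 1=0 -> 1100
Step 2: G0=G2=0 G1=G0&G2=1&0=0 G2=NOT G2=NOT 0=1 G3=NOT G2=NOT 0=1 -> 0011
Step 3: G0=G2=1 G1=G0&G2=0&1=0 G2=NOT G2=NOT 1=0 G3=NOT G2=NOT 1=0 -> 1000
Step 4: G0=G2=0 G1=G0&G2=1&0=0 G2=NOT G2=NOT 0=1 G3=NOT G2=NOT 0=1 -> 0011
Step 5: G0=G2=1 G1=G0&G2=0&1=0 G2=NOT G2=NOT 1=0 G3=NOT G2=NOT 1=0 -> 1000
Step 6: G0=G2=0 G1=G0&G2=1&0=0 G2=NOT G2=NOT 0=1 G3=NOT G2=NOT 0=1 -> 0011

0011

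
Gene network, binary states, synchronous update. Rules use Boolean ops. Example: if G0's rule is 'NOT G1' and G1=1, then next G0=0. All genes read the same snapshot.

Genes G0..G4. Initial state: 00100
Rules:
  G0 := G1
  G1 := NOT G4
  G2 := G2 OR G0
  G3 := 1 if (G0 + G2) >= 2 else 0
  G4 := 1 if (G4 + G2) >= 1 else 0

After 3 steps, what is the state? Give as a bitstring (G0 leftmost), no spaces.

Step 1: G0=G1=0 G1=NOT G4=NOT 0=1 G2=G2|G0=1|0=1 G3=(0+1>=2)=0 G4=(0+1>=1)=1 -> 01101
Step 2: G0=G1=1 G1=NOT G4=NOT 1=0 G2=G2|G0=1|0=1 G3=(0+1>=2)=0 G4=(1+1>=1)=1 -> 10101
Step 3: G0=G1=0 G1=NOT G4=NOT 1=0 G2=G2|G0=1|1=1 G3=(1+1>=2)=1 G4=(1+1>=1)=1 -> 00111

00111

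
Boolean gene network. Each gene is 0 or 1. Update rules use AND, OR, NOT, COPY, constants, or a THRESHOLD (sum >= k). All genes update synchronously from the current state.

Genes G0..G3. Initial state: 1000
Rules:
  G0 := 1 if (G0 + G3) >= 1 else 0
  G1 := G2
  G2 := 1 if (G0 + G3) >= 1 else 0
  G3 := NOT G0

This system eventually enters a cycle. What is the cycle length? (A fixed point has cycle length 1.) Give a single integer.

Answer: 1

Derivation:
Step 0: 1000
Step 1: G0=(1+0>=1)=1 G1=G2=0 G2=(1+0>=1)=1 G3=NOT G0=NOT 1=0 -> 1010
Step 2: G0=(1+0>=1)=1 G1=G2=1 G2=(1+0>=1)=1 G3=NOT G0=NOT 1=0 -> 1110
Step 3: G0=(1+0>=1)=1 G1=G2=1 G2=(1+0>=1)=1 G3=NOT G0=NOT 1=0 -> 1110
State from step 3 equals state from step 2 -> cycle length 1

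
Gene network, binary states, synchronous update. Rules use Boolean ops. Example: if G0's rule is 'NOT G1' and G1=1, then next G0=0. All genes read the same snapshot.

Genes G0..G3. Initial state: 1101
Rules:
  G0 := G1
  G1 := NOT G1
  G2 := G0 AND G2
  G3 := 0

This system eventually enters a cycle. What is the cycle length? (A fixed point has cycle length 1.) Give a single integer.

Step 0: 1101
Step 1: G0=G1=1 G1=NOT G1=NOT 1=0 G2=G0&G2=1&0=0 G3=0(const) -> 1000
Step 2: G0=G1=0 G1=NOT G1=NOT 0=1 G2=G0&G2=1&0=0 G3=0(const) -> 0100
Step 3: G0=G1=1 G1=NOT G1=NOT 1=0 G2=G0&G2=0&0=0 G3=0(const) -> 1000
State from step 3 equals state from step 1 -> cycle length 2

Answer: 2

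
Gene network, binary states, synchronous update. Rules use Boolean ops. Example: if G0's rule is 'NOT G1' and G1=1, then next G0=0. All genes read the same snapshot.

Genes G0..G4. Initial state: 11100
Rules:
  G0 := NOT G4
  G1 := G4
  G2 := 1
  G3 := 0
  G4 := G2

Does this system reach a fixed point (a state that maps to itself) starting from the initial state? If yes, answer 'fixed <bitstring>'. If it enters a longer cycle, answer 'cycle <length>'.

Answer: fixed 01101

Derivation:
Step 0: 11100
Step 1: G0=NOT G4=NOT 0=1 G1=G4=0 G2=1(const) G3=0(const) G4=G2=1 -> 10101
Step 2: G0=NOT G4=NOT 1=0 G1=G4=1 G2=1(const) G3=0(const) G4=G2=1 -> 01101
Step 3: G0=NOT G4=NOT 1=0 G1=G4=1 G2=1(const) G3=0(const) G4=G2=1 -> 01101
Fixed point reached at step 2: 01101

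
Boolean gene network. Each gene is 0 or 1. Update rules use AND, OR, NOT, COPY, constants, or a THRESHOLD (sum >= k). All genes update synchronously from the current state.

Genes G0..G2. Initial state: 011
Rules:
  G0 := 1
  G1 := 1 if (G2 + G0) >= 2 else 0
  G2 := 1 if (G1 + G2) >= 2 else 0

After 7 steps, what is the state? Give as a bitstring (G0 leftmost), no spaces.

Step 1: G0=1(const) G1=(1+0>=2)=0 G2=(1+1>=2)=1 -> 101
Step 2: G0=1(const) G1=(1+1>=2)=1 G2=(0+1>=2)=0 -> 110
Step 3: G0=1(const) G1=(0+1>=2)=0 G2=(1+0>=2)=0 -> 100
Step 4: G0=1(const) G1=(0+1>=2)=0 G2=(0+0>=2)=0 -> 100
Step 5: G0=1(const) G1=(0+1>=2)=0 G2=(0+0>=2)=0 -> 100
Step 6: G0=1(const) G1=(0+1>=2)=0 G2=(0+0>=2)=0 -> 100
Step 7: G0=1(const) G1=(0+1>=2)=0 G2=(0+0>=2)=0 -> 100

100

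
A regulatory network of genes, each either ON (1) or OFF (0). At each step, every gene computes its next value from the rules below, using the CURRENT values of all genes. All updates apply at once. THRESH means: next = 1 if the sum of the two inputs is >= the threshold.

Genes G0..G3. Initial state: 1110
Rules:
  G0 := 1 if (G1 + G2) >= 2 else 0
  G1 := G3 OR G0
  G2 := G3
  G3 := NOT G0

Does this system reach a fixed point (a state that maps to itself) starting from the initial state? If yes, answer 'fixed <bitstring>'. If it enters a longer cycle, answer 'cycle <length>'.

Step 0: 1110
Step 1: G0=(1+1>=2)=1 G1=G3|G0=0|1=1 G2=G3=0 G3=NOT G0=NOT 1=0 -> 1100
Step 2: G0=(1+0>=2)=0 G1=G3|G0=0|1=1 G2=G3=0 G3=NOT G0=NOT 1=0 -> 0100
Step 3: G0=(1+0>=2)=0 G1=G3|G0=0|0=0 G2=G3=0 G3=NOT G0=NOT 0=1 -> 0001
Step 4: G0=(0+0>=2)=0 G1=G3|G0=1|0=1 G2=G3=1 G3=NOT G0=NOT 0=1 -> 0111
Step 5: G0=(1+1>=2)=1 G1=G3|G0=1|0=1 G2=G3=1 G3=NOT G0=NOT 0=1 -> 1111
Step 6: G0=(1+1>=2)=1 G1=G3|G0=1|1=1 G2=G3=1 G3=NOT G0=NOT 1=0 -> 1110
Cycle of length 6 starting at step 0 -> no fixed point

Answer: cycle 6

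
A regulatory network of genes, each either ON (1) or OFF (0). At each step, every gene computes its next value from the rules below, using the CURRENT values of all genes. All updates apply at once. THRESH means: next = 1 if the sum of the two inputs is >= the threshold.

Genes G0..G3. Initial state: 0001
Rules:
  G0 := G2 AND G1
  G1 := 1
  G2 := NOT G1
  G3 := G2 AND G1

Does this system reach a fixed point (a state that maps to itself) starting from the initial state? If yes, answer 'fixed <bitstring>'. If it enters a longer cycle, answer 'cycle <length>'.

Step 0: 0001
Step 1: G0=G2&G1=0&0=0 G1=1(const) G2=NOT G1=NOT 0=1 G3=G2&G1=0&0=0 -> 0110
Step 2: G0=G2&G1=1&1=1 G1=1(const) G2=NOT G1=NOT 1=0 G3=G2&G1=1&1=1 -> 1101
Step 3: G0=G2&G1=0&1=0 G1=1(const) G2=NOT G1=NOT 1=0 G3=G2&G1=0&1=0 -> 0100
Step 4: G0=G2&G1=0&1=0 G1=1(const) G2=NOT G1=NOT 1=0 G3=G2&G1=0&1=0 -> 0100
Fixed point reached at step 3: 0100

Answer: fixed 0100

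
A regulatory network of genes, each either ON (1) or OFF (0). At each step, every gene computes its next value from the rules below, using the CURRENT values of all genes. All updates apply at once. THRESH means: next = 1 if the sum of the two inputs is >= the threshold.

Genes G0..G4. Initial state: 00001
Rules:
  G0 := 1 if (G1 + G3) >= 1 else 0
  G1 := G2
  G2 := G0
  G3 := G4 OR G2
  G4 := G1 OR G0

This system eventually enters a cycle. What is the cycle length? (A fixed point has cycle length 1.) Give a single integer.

Answer: 1

Derivation:
Step 0: 00001
Step 1: G0=(0+0>=1)=0 G1=G2=0 G2=G0=0 G3=G4|G2=1|0=1 G4=G1|G0=0|0=0 -> 00010
Step 2: G0=(0+1>=1)=1 G1=G2=0 G2=G0=0 G3=G4|G2=0|0=0 G4=G1|G0=0|0=0 -> 10000
Step 3: G0=(0+0>=1)=0 G1=G2=0 G2=G0=1 G3=G4|G2=0|0=0 G4=G1|G0=0|1=1 -> 00101
Step 4: G0=(0+0>=1)=0 G1=G2=1 G2=G0=0 G3=G4|G2=1|1=1 G4=G1|G0=0|0=0 -> 01010
Step 5: G0=(1+1>=1)=1 G1=G2=0 G2=G0=0 G3=G4|G2=0|0=0 G4=G1|G0=1|0=1 -> 10001
Step 6: G0=(0+0>=1)=0 G1=G2=0 G2=G0=1 G3=G4|G2=1|0=1 G4=G1|G0=0|1=1 -> 00111
Step 7: G0=(0+1>=1)=1 G1=G2=1 G2=G0=0 G3=G4|G2=1|1=1 G4=G1|G0=0|0=0 -> 11010
Step 8: G0=(1+1>=1)=1 G1=G2=0 G2=G0=1 G3=G4|G2=0|0=0 G4=G1|G0=1|1=1 -> 10101
Step 9: G0=(0+0>=1)=0 G1=G2=1 G2=G0=1 G3=G4|G2=1|1=1 G4=G1|G0=0|1=1 -> 01111
Step 10: G0=(1+1>=1)=1 G1=G2=1 G2=G0=0 G3=G4|G2=1|1=1 G4=G1|G0=1|0=1 -> 11011
Step 11: G0=(1+1>=1)=1 G1=G2=0 G2=G0=1 G3=G4|G2=1|0=1 G4=G1|G0=1|1=1 -> 10111
Step 12: G0=(0+1>=1)=1 G1=G2=1 G2=G0=1 G3=G4|G2=1|1=1 G4=G1|G0=0|1=1 -> 11111
Step 13: G0=(1+1>=1)=1 G1=G2=1 G2=G0=1 G3=G4|G2=1|1=1 G4=G1|G0=1|1=1 -> 11111
State from step 13 equals state from step 12 -> cycle length 1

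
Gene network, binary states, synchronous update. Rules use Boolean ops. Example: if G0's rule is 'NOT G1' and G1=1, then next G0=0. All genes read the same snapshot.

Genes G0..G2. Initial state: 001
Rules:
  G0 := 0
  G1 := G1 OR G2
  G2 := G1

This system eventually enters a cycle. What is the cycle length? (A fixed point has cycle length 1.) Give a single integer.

Answer: 1

Derivation:
Step 0: 001
Step 1: G0=0(const) G1=G1|G2=0|1=1 G2=G1=0 -> 010
Step 2: G0=0(const) G1=G1|G2=1|0=1 G2=G1=1 -> 011
Step 3: G0=0(const) G1=G1|G2=1|1=1 G2=G1=1 -> 011
State from step 3 equals state from step 2 -> cycle length 1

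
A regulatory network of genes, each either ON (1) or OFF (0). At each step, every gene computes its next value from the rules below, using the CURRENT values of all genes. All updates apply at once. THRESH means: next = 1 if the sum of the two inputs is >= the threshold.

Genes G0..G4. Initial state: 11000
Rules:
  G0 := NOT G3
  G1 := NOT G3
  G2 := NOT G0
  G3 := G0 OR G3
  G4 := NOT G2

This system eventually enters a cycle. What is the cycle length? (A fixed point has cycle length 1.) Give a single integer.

Answer: 1

Derivation:
Step 0: 11000
Step 1: G0=NOT G3=NOT 0=1 G1=NOT G3=NOT 0=1 G2=NOT G0=NOT 1=0 G3=G0|G3=1|0=1 G4=NOT G2=NOT 0=1 -> 11011
Step 2: G0=NOT G3=NOT 1=0 G1=NOT G3=NOT 1=0 G2=NOT G0=NOT 1=0 G3=G0|G3=1|1=1 G4=NOT G2=NOT 0=1 -> 00011
Step 3: G0=NOT G3=NOT 1=0 G1=NOT G3=NOT 1=0 G2=NOT G0=NOT 0=1 G3=G0|G3=0|1=1 G4=NOT G2=NOT 0=1 -> 00111
Step 4: G0=NOT G3=NOT 1=0 G1=NOT G3=NOT 1=0 G2=NOT G0=NOT 0=1 G3=G0|G3=0|1=1 G4=NOT G2=NOT 1=0 -> 00110
Step 5: G0=NOT G3=NOT 1=0 G1=NOT G3=NOT 1=0 G2=NOT G0=NOT 0=1 G3=G0|G3=0|1=1 G4=NOT G2=NOT 1=0 -> 00110
State from step 5 equals state from step 4 -> cycle length 1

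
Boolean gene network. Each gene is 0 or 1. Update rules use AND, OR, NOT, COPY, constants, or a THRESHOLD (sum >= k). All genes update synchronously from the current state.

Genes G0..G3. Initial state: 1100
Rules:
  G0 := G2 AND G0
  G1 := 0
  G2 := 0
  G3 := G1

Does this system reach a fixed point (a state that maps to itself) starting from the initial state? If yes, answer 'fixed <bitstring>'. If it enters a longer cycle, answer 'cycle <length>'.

Step 0: 1100
Step 1: G0=G2&G0=0&1=0 G1=0(const) G2=0(const) G3=G1=1 -> 0001
Step 2: G0=G2&G0=0&0=0 G1=0(const) G2=0(const) G3=G1=0 -> 0000
Step 3: G0=G2&G0=0&0=0 G1=0(const) G2=0(const) G3=G1=0 -> 0000
Fixed point reached at step 2: 0000

Answer: fixed 0000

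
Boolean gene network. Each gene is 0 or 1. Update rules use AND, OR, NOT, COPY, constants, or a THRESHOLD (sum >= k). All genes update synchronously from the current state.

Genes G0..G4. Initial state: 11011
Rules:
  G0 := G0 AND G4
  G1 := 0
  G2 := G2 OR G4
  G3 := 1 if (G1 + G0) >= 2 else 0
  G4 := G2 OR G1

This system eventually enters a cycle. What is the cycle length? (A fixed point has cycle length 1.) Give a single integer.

Step 0: 11011
Step 1: G0=G0&G4=1&1=1 G1=0(const) G2=G2|G4=0|1=1 G3=(1+1>=2)=1 G4=G2|G1=0|1=1 -> 10111
Step 2: G0=G0&G4=1&1=1 G1=0(const) G2=G2|G4=1|1=1 G3=(0+1>=2)=0 G4=G2|G1=1|0=1 -> 10101
Step 3: G0=G0&G4=1&1=1 G1=0(const) G2=G2|G4=1|1=1 G3=(0+1>=2)=0 G4=G2|G1=1|0=1 -> 10101
State from step 3 equals state from step 2 -> cycle length 1

Answer: 1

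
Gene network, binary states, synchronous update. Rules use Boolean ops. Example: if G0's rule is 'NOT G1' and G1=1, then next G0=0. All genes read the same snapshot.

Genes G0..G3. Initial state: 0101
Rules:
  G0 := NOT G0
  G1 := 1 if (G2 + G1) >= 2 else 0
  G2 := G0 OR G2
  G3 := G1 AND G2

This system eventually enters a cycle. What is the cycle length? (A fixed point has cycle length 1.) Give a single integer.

Step 0: 0101
Step 1: G0=NOT G0=NOT 0=1 G1=(0+1>=2)=0 G2=G0|G2=0|0=0 G3=G1&G2=1&0=0 -> 1000
Step 2: G0=NOT G0=NOT 1=0 G1=(0+0>=2)=0 G2=G0|G2=1|0=1 G3=G1&G2=0&0=0 -> 0010
Step 3: G0=NOT G0=NOT 0=1 G1=(1+0>=2)=0 G2=G0|G2=0|1=1 G3=G1&G2=0&1=0 -> 1010
Step 4: G0=NOT G0=NOT 1=0 G1=(1+0>=2)=0 G2=G0|G2=1|1=1 G3=G1&G2=0&1=0 -> 0010
State from step 4 equals state from step 2 -> cycle length 2

Answer: 2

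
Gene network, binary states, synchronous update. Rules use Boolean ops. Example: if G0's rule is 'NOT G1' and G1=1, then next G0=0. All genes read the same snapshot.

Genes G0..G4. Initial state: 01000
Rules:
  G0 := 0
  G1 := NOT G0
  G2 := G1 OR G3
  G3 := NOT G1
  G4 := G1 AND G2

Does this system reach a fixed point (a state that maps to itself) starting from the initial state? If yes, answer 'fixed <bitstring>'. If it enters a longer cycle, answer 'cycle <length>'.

Step 0: 01000
Step 1: G0=0(const) G1=NOT G0=NOT 0=1 G2=G1|G3=1|0=1 G3=NOT G1=NOT 1=0 G4=G1&G2=1&0=0 -> 01100
Step 2: G0=0(const) G1=NOT G0=NOT 0=1 G2=G1|G3=1|0=1 G3=NOT G1=NOT 1=0 G4=G1&G2=1&1=1 -> 01101
Step 3: G0=0(const) G1=NOT G0=NOT 0=1 G2=G1|G3=1|0=1 G3=NOT G1=NOT 1=0 G4=G1&G2=1&1=1 -> 01101
Fixed point reached at step 2: 01101

Answer: fixed 01101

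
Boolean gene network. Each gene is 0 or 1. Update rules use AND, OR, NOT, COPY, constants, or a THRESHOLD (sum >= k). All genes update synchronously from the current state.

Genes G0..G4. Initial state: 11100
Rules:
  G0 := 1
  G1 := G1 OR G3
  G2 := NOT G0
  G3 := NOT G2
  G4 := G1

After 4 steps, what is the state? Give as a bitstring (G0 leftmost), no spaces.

Step 1: G0=1(const) G1=G1|G3=1|0=1 G2=NOT G0=NOT 1=0 G3=NOT G2=NOT 1=0 G4=G1=1 -> 11001
Step 2: G0=1(const) G1=G1|G3=1|0=1 G2=NOT G0=NOT 1=0 G3=NOT G2=NOT 0=1 G4=G1=1 -> 11011
Step 3: G0=1(const) G1=G1|G3=1|1=1 G2=NOT G0=NOT 1=0 G3=NOT G2=NOT 0=1 G4=G1=1 -> 11011
Step 4: G0=1(const) G1=G1|G3=1|1=1 G2=NOT G0=NOT 1=0 G3=NOT G2=NOT 0=1 G4=G1=1 -> 11011

11011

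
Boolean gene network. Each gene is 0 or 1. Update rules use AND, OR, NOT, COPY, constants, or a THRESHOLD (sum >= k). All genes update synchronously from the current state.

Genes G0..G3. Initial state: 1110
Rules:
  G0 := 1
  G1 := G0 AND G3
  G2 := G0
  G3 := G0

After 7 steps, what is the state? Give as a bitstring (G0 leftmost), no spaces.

Step 1: G0=1(const) G1=G0&G3=1&0=0 G2=G0=1 G3=G0=1 -> 1011
Step 2: G0=1(const) G1=G0&G3=1&1=1 G2=G0=1 G3=G0=1 -> 1111
Step 3: G0=1(const) G1=G0&G3=1&1=1 G2=G0=1 G3=G0=1 -> 1111
Step 4: G0=1(const) G1=G0&G3=1&1=1 G2=G0=1 G3=G0=1 -> 1111
Step 5: G0=1(const) G1=G0&G3=1&1=1 G2=G0=1 G3=G0=1 -> 1111
Step 6: G0=1(const) G1=G0&G3=1&1=1 G2=G0=1 G3=G0=1 -> 1111
Step 7: G0=1(const) G1=G0&G3=1&1=1 G2=G0=1 G3=G0=1 -> 1111

1111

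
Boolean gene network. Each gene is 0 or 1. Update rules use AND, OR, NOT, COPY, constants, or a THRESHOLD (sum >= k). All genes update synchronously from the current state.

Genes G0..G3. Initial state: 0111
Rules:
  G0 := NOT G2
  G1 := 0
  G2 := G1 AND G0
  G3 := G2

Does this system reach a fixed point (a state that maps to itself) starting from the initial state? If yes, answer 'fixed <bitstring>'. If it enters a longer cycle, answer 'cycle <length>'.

Step 0: 0111
Step 1: G0=NOT G2=NOT 1=0 G1=0(const) G2=G1&G0=1&0=0 G3=G2=1 -> 0001
Step 2: G0=NOT G2=NOT 0=1 G1=0(const) G2=G1&G0=0&0=0 G3=G2=0 -> 1000
Step 3: G0=NOT G2=NOT 0=1 G1=0(const) G2=G1&G0=0&1=0 G3=G2=0 -> 1000
Fixed point reached at step 2: 1000

Answer: fixed 1000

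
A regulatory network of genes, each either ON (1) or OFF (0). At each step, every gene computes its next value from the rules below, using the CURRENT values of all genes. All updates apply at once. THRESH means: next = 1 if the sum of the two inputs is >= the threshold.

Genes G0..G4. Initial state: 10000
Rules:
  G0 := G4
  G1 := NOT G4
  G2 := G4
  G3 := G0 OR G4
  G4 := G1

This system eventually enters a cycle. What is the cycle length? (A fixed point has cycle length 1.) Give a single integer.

Step 0: 10000
Step 1: G0=G4=0 G1=NOT G4=NOT 0=1 G2=G4=0 G3=G0|G4=1|0=1 G4=G1=0 -> 01010
Step 2: G0=G4=0 G1=NOT G4=NOT 0=1 G2=G4=0 G3=G0|G4=0|0=0 G4=G1=1 -> 01001
Step 3: G0=G4=1 G1=NOT G4=NOT 1=0 G2=G4=1 G3=G0|G4=0|1=1 G4=G1=1 -> 10111
Step 4: G0=G4=1 G1=NOT G4=NOT 1=0 G2=G4=1 G3=G0|G4=1|1=1 G4=G1=0 -> 10110
Step 5: G0=G4=0 G1=NOT G4=NOT 0=1 G2=G4=0 G3=G0|G4=1|0=1 G4=G1=0 -> 01010
State from step 5 equals state from step 1 -> cycle length 4

Answer: 4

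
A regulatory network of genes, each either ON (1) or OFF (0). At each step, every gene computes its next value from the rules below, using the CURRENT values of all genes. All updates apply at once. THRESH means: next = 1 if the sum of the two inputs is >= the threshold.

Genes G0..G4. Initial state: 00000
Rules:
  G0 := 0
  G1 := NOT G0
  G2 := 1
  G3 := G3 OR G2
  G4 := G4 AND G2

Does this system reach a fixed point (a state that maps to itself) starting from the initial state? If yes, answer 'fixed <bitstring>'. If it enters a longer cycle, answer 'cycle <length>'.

Answer: fixed 01110

Derivation:
Step 0: 00000
Step 1: G0=0(const) G1=NOT G0=NOT 0=1 G2=1(const) G3=G3|G2=0|0=0 G4=G4&G2=0&0=0 -> 01100
Step 2: G0=0(const) G1=NOT G0=NOT 0=1 G2=1(const) G3=G3|G2=0|1=1 G4=G4&G2=0&1=0 -> 01110
Step 3: G0=0(const) G1=NOT G0=NOT 0=1 G2=1(const) G3=G3|G2=1|1=1 G4=G4&G2=0&1=0 -> 01110
Fixed point reached at step 2: 01110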